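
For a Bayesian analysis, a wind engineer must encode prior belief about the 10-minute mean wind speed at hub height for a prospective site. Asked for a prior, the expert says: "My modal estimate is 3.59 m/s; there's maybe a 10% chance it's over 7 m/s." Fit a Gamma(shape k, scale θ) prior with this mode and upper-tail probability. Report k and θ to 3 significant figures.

k ≈ 5.29, θ ≈ 0.836

Gamma(k,θ) with k>1 has mode (k−1)θ, so θ = 3.59/(k−1).
Need P(X < 7) = 0.9 with θ tied to k this way. Start at k = 2, θ = 3.59: P(X<7) ≈ 0.580.
Too low — raise k to concentrate. Iterating converges to k ≈ 5.29.
Then θ = 3.59/(5.29−1) ≈ 0.836.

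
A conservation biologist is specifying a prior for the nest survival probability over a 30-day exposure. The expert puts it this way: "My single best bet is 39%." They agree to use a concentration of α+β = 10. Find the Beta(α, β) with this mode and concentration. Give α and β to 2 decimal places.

α = 4.12, β = 5.88

For α,β > 1 the Beta mode is (α−1)/(α+β−2). With α+β = 10, the mode is (α−1)/8.
Set (α−1)/8 = 0.39 → α = 1 + 0.39·8 = 4.12.
β = 10 − α = 5.88.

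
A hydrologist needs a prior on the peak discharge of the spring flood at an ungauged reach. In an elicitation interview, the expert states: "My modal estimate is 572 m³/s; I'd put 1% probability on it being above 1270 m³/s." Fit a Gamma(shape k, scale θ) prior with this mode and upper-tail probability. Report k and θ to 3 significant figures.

k ≈ 8.56, θ ≈ 75.6

Gamma(k,θ) with k>1 has mode (k−1)θ, so θ = 572/(k−1).
Need P(X < 1270) = 0.99 with θ tied to k this way. Start at k = 2, θ = 572: P(X<1270) ≈ 0.650.
Too low — raise k to concentrate. Iterating converges to k ≈ 8.56.
Then θ = 572/(8.56−1) ≈ 75.6.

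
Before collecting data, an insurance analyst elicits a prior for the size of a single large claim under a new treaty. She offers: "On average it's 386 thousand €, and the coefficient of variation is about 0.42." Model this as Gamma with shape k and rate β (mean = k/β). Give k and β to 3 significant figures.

For Gamma(k, rate β): mean = k/β, variance = k/β², so CV = 1/√k.
CV = 0.42, hence k = 1/CV² = 5.67.
Then β = k/mean = 5.67/386 = 0.0147.

k ≈ 5.67, β ≈ 0.0147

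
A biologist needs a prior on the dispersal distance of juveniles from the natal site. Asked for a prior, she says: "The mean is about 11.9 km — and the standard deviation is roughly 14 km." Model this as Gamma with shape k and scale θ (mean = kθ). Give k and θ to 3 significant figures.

For Gamma(k, scale θ): mean = kθ, variance = kθ², so CV = 1/√k.
CV = SD/mean = 14/11.9 = 1.176, hence k = 1/CV² = 0.722.
Then θ = mean/k = 11.9/0.722 = 16.5.

k ≈ 0.722, θ ≈ 16.5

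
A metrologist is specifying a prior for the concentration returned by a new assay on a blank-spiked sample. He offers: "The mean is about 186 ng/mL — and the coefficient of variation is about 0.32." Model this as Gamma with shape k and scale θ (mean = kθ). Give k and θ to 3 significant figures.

k ≈ 9.77, θ ≈ 19

For Gamma(k, scale θ): mean = kθ, variance = kθ², so CV = 1/√k.
CV = 0.32, hence k = 1/CV² = 9.77.
Then θ = mean/k = 186/9.77 = 19.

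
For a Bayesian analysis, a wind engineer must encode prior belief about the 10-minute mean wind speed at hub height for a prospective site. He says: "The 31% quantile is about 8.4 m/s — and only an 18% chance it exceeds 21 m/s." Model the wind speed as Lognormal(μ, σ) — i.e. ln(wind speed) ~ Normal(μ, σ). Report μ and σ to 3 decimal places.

If T ~ Lognormal(μ,σ) then ln T ~ Normal(μ,σ), so the p-quantile of ln T is μ + z_p·σ.
ln(8.4) = 2.128 and ln(21) = 3.045; z_{0.31} = -0.4959, z_{0.82} = 0.9154.
σ = (3.045 − 2.128)/(0.9154 − (-0.4959)) = 0.649.
μ = 2.128 − (-0.4959)·0.649 = 2.450.

μ ≈ 2.450, σ ≈ 0.649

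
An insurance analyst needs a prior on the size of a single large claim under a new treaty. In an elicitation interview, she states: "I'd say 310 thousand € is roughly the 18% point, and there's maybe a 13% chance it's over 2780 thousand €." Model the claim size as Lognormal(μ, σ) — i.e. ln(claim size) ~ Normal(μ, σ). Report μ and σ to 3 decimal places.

μ ≈ 6.720, σ ≈ 1.074

If T ~ Lognormal(μ,σ) then ln T ~ Normal(μ,σ), so the p-quantile of ln T is μ + z_p·σ.
ln(310) = 5.737 and ln(2780) = 7.93; z_{0.18} = -0.9154, z_{0.87} = 1.126.
σ = (7.93 − 5.737)/(1.126 − (-0.9154)) = 1.074.
μ = 5.737 − (-0.9154)·1.074 = 6.720.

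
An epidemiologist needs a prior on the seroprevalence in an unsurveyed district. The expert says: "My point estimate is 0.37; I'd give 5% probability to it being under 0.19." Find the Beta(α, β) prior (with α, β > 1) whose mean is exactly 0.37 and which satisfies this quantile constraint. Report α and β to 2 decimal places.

α ≈ 6.16, β ≈ 10.49

With mean 0.37 fixed, write α = 0.37s, β = 0.63s where s = α+β.
Need P(θ < 0.19) = 0.05 under Beta(0.37s, 0.63s). Normal approximation: (q−m)/√(m(1−m)/s) ≈ z_{0.05} = -1.64, so s ≈ 0.37·0.63·(-1.64)²/(0.19−0.37)² = 19.5.
At s = 19.5: P(θ<0.19) ≈ 0.037. Adjusting to match 0.05 gives s ≈ 16.65.
So α = 0.37·16.65 ≈ 6.16, β = 0.63·16.65 ≈ 10.49.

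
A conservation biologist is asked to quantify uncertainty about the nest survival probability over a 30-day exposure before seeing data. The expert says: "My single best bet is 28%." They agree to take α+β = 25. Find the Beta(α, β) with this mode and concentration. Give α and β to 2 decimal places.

For α,β > 1 the Beta mode is (α−1)/(α+β−2). With α+β = 25, the mode is (α−1)/23.
Set (α−1)/23 = 0.28 → α = 1 + 0.28·23 = 7.44.
β = 25 − α = 17.56.

α = 7.44, β = 17.56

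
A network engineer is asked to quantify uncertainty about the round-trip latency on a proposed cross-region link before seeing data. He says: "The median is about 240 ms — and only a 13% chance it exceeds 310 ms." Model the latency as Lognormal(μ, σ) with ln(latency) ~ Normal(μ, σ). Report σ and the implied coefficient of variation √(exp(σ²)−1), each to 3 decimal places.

σ ≈ 0.227, CV ≈ 0.230

If T ~ Lognormal(μ,σ) then ln T ~ Normal(μ,σ), so the p-quantile of ln T is μ + z_p·σ.
ln(240) = 5.481 and ln(310) = 5.737; z_{0.5} = 0, z_{0.87} = 1.126.
σ = (5.737 − 5.481)/(1.126 − (0)) = 0.227.
μ = 5.481 − (0)·0.227 = 5.481.
CV = √(exp(σ²)−1) = √(exp(0.0516)−1) = 0.230.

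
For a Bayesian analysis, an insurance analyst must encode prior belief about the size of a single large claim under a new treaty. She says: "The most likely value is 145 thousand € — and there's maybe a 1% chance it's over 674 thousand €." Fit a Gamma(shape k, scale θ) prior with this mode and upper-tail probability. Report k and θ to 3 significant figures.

k ≈ 2.7, θ ≈ 85.5

Gamma(k,θ) with k>1 has mode (k−1)θ, so θ = 145/(k−1).
Need P(X < 674) = 0.99 with θ tied to k this way. Start at k = 2, θ = 145: P(X<674) ≈ 0.946.
Too low — raise k to concentrate. Iterating converges to k ≈ 2.7.
Then θ = 145/(2.7−1) ≈ 85.5.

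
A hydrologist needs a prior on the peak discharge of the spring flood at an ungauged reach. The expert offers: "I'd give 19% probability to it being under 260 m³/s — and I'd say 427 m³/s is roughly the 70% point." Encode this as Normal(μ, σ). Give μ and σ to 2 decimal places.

μ = 364.55, σ = 119.09

The p-quantile of Normal(μ,σ) is μ + z_p·σ, with z_{0.19} = -0.8779 and z_{0.7} = 0.5244.
Eliminate σ: μ = (z₂·x₁ − z₁·x₂)/(z₂ − z₁) = (0.5244·260 − (-0.8779)·427)/1.402 = 364.55.
Then σ = (x₂ − x₁)/(z₂ − z₁) = (427 − 260)/1.402 = 119.09.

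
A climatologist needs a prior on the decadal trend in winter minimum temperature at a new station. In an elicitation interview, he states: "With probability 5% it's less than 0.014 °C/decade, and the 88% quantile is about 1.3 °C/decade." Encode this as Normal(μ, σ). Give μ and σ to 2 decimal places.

For Normal(μ,σ), the p-quantile is μ + z_p·σ. Here z_{0.05} = -1.645, z_{0.88} = 1.175.
So 0.014 = μ − 1.645σ and 1.3 = μ + 1.175σ.
Subtracting: σ = (1.3 − 0.014)/(1.175 − (-1.645)) = 0.46.
Then μ = 0.014 − (-1.645)·0.46 = 0.76.

μ = 0.76, σ = 0.46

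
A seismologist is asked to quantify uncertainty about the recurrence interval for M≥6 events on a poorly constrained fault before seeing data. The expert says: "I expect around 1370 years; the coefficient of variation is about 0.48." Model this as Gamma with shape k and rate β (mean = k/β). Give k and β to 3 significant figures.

For Gamma(k, rate β): mean = k/β, variance = k/β², so CV = 1/√k.
CV = 0.48, hence k = 1/CV² = 4.34.
Then β = k/mean = 4.34/1370 = 0.00317.

k ≈ 4.34, β ≈ 0.00317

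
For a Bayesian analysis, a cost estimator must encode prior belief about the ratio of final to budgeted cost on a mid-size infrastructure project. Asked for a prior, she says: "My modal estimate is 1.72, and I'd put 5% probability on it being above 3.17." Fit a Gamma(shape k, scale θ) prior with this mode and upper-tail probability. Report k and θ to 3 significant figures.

k ≈ 8.45, θ ≈ 0.231

Gamma(k,θ) with k>1 has mode (k−1)θ, so θ = 1.72/(k−1).
Need P(X < 3.17) = 0.95 with θ tied to k this way. Start at k = 2, θ = 1.72: P(X<3.17) ≈ 0.550.
Too low — raise k to concentrate. Iterating converges to k ≈ 8.45.
Then θ = 1.72/(8.45−1) ≈ 0.231.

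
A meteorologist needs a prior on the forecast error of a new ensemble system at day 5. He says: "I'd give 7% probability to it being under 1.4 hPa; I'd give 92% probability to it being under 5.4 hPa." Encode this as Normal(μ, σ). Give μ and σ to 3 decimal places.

For Normal(μ,σ), the p-quantile is μ + z_p·σ. Here z_{0.07} = -1.476, z_{0.92} = 1.405.
So 1.4 = μ − 1.476σ and 5.4 = μ + 1.405σ.
Subtracting: σ = (5.4 − 1.4)/(1.405 − (-1.476)) = 1.388.
Then μ = 1.4 − (-1.476)·1.388 = 3.449.

μ = 3.449, σ = 1.388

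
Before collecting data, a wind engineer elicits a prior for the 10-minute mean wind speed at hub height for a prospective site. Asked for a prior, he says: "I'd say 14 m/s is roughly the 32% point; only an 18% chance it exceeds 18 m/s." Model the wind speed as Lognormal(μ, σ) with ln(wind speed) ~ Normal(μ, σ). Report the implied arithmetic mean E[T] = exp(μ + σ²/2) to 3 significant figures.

E[T] ≈ 15.5 m/s

If T ~ Lognormal(μ,σ) then ln T ~ Normal(μ,σ), so the p-quantile of ln T is μ + z_p·σ.
ln(14) = 2.639 and ln(18) = 2.89; z_{0.32} = -0.4677, z_{0.82} = 0.9154.
σ = (2.89 − 2.639)/(0.9154 − (-0.4677)) = 0.182.
μ = 2.639 − (-0.4677)·0.182 = 2.724.
E[T] = exp(μ + σ²/2) = exp(2.724 + 0.0165) = 15.5 m/s.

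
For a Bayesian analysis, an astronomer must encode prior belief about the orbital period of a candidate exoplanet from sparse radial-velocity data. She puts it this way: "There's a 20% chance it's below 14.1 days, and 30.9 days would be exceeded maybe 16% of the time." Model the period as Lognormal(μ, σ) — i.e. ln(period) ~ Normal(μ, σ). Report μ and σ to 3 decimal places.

μ ≈ 3.006, σ ≈ 0.427

If T ~ Lognormal(μ,σ) then ln T ~ Normal(μ,σ), so the p-quantile of ln T is μ + z_p·σ.
ln(14.1) = 2.646 and ln(30.9) = 3.431; z_{0.2} = -0.8416, z_{0.84} = 0.9945.
σ = (3.431 − 2.646)/(0.9945 − (-0.8416)) = 0.427.
μ = 2.646 − (-0.8416)·0.427 = 3.006.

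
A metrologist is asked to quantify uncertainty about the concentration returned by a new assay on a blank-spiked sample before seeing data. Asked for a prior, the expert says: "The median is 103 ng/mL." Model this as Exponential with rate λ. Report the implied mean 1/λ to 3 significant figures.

Exponential median = ln 2 / λ, so λ = ln 2 / 103.0 = 0.00673.
Mean = 1/λ = 149 ng/mL.

mean ≈ 149 ng/mL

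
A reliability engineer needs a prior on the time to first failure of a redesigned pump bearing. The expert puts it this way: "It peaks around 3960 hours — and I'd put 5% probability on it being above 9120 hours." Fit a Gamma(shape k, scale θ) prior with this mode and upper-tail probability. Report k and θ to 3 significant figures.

k ≈ 4.94, θ ≈ 1010

Gamma(k,θ) with k>1 has mode (k−1)θ, so θ = 3960/(k−1).
Need P(X < 9120) = 0.95 with θ tied to k this way. Start at k = 2, θ = 3960: P(X<9120) ≈ 0.670.
Too low — raise k to concentrate. Iterating converges to k ≈ 4.94.
Then θ = 3960/(4.94−1) ≈ 1010.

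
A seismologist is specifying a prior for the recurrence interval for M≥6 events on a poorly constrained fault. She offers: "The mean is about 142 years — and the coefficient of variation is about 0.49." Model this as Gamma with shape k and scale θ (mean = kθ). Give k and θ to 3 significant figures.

k ≈ 4.16, θ ≈ 34.1

For Gamma(k, scale θ): mean = kθ, variance = kθ², so CV = 1/√k.
CV = 0.49, hence k = 1/CV² = 4.16.
Then θ = mean/k = 142/4.16 = 34.1.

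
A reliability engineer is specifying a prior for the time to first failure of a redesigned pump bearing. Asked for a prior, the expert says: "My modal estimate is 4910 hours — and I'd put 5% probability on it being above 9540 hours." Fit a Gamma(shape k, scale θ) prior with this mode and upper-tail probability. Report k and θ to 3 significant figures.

k ≈ 7.29, θ ≈ 780

Gamma(k,θ) with k>1 has mode (k−1)θ, so θ = 4910/(k−1).
Need P(X < 9540) = 0.95 with θ tied to k this way. Start at k = 2, θ = 4910: P(X<9540) ≈ 0.578.
Too low — raise k to concentrate. Iterating converges to k ≈ 7.29.
Then θ = 4910/(7.29−1) ≈ 780.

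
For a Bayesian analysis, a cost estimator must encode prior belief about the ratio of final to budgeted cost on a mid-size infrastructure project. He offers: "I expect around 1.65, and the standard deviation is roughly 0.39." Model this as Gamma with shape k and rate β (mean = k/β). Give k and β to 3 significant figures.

k ≈ 17.9, β ≈ 10.8

For Gamma(k, rate β): mean = k/β, variance = k/β², so CV = 1/√k.
CV = SD/mean = 0.39/1.65 = 0.2364, hence k = 1/CV² = 17.9.
Then β = k/mean = 17.9/1.65 = 10.8.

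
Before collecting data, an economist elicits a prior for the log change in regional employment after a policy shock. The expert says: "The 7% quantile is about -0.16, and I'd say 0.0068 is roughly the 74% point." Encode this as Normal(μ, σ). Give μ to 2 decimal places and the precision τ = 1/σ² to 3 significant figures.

The p-quantile of Normal(μ,σ) is μ + z_p·σ, with z_{0.07} = -1.476 and z_{0.74} = 0.6433.
Eliminate σ: μ = (z₂·x₁ − z₁·x₂)/(z₂ − z₁) = (0.6433·-0.16 − (-1.476)·0.0068)/2.119 = -0.04.
Then σ = (x₂ − x₁)/(z₂ − z₁) = (0.0068 − -0.16)/2.119 = 0.08.
Precision τ = 1/σ² = 1/0.07871² = 161.

μ = -0.04, τ = 161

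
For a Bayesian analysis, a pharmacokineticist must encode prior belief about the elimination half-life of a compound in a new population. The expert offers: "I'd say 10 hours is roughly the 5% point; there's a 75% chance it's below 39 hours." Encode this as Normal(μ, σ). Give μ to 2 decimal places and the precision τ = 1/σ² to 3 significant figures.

The p-quantile of Normal(μ,σ) is μ + z_p·σ, with z_{0.05} = -1.645 and z_{0.75} = 0.6745.
Eliminate σ: μ = (z₂·x₁ − z₁·x₂)/(z₂ − z₁) = (0.6745·10 − (-1.645)·39)/2.319 = 30.57.
Then σ = (x₂ − x₁)/(z₂ − z₁) = (39 − 10)/2.319 = 12.50.
Precision τ = 1/σ² = 1/12.5² = 0.0064.

μ = 30.57, τ = 0.0064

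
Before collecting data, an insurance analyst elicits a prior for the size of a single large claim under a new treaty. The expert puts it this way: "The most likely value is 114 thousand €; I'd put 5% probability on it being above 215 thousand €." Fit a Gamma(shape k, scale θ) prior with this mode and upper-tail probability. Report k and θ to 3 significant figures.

Gamma(k,θ) with k>1 has mode (k−1)θ, so θ = 114/(k−1).
Need P(X < 215) = 0.95 with θ tied to k this way. Start at k = 2, θ = 114: P(X<215) ≈ 0.562.
Too low — raise k to concentrate. Iterating converges to k ≈ 7.91.
Then θ = 114/(7.91−1) ≈ 16.5.

k ≈ 7.91, θ ≈ 16.5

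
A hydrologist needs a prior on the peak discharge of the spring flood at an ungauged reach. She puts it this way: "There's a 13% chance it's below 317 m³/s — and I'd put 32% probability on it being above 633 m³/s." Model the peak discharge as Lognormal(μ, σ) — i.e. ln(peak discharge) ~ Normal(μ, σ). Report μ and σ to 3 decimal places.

If T ~ Lognormal(μ,σ) then ln T ~ Normal(μ,σ), so the p-quantile of ln T is μ + z_p·σ.
ln(317) = 5.759 and ln(633) = 6.45; z_{0.13} = -1.126, z_{0.68} = 0.4677.
σ = (6.45 − 5.759)/(0.4677 − (-1.126)) = 0.434.
μ = 5.759 − (-1.126)·0.434 = 6.248.

μ ≈ 6.248, σ ≈ 0.434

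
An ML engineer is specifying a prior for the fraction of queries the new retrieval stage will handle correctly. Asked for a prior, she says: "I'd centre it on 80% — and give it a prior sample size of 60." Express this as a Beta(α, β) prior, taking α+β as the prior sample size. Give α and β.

Under the effective-sample-size interpretation, Beta(α, β) has prior mean α/(α+β) and prior sample size α+β.
So α+β = 60 and α/(α+β) = 0.8, giving α = 0.8·60 = 48 and β = 60 − 48 = 12.

α = 48, β = 12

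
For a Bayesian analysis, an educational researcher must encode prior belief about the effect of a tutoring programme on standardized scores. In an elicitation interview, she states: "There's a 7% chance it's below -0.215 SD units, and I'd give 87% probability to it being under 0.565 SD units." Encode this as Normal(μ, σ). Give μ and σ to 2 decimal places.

For Normal(μ,σ), the p-quantile is μ + z_p·σ. Here z_{0.07} = -1.476, z_{0.87} = 1.126.
So -0.215 = μ − 1.476σ and 0.565 = μ + 1.126σ.
Subtracting: σ = (0.565 − -0.215)/(1.126 − (-1.476)) = 0.30.
Then μ = -0.215 − (-1.476)·0.30 = 0.23.

μ = 0.23, σ = 0.30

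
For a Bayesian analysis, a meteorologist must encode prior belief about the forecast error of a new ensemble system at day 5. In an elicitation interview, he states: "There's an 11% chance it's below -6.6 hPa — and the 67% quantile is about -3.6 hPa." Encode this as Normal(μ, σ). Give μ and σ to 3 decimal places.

μ = -4.392, σ = 1.800

The p-quantile of Normal(μ,σ) is μ + z_p·σ, with z_{0.11} = -1.227 and z_{0.67} = 0.4399.
Eliminate σ: μ = (z₂·x₁ − z₁·x₂)/(z₂ − z₁) = (0.4399·-6.6 − (-1.227)·-3.6)/1.666 = -4.392.
Then σ = (x₂ − x₁)/(z₂ − z₁) = (-3.6 − -6.6)/1.666 = 1.800.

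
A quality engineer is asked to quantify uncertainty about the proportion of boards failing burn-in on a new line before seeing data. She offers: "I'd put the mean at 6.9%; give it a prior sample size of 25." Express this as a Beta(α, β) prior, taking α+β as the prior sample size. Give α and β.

α = 1.725, β = 23.275

Under the effective-sample-size interpretation, Beta(α, β) has prior mean α/(α+β) and prior sample size α+β.
So α+β = 25 and α/(α+β) = 0.069, giving α = 0.069·25 = 1.725 and β = 25 − 1.725 = 23.275.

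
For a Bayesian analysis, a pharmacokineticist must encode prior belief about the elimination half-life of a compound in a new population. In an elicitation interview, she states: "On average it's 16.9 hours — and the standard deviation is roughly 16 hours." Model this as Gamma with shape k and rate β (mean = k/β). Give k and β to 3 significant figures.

For Gamma(k, rate β): mean = k/β, variance = k/β², so CV = 1/√k.
CV = SD/mean = 16/16.9 = 0.9467, hence k = 1/CV² = 1.12.
Then β = k/mean = 1.12/16.9 = 0.066.

k ≈ 1.12, β ≈ 0.066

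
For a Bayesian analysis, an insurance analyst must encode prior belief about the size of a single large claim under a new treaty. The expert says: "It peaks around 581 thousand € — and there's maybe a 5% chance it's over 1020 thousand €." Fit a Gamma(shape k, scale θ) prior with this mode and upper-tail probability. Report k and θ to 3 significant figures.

k ≈ 9.81, θ ≈ 66

Gamma(k,θ) with k>1 has mode (k−1)θ, so θ = 581/(k−1).
Need P(X < 1020) = 0.95 with θ tied to k this way. Start at k = 2, θ = 581: P(X<1020) ≈ 0.524.
Too low — raise k to concentrate. Iterating converges to k ≈ 9.81.
Then θ = 581/(9.81−1) ≈ 66.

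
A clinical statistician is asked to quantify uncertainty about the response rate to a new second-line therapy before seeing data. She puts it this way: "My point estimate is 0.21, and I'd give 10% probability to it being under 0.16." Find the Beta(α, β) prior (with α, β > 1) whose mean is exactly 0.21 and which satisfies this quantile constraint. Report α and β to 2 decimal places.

With mean 0.21 fixed, write α = 0.21s, β = 0.79s where s = α+β.
Need P(θ < 0.16) = 0.1 under Beta(0.21s, 0.79s). Normal approximation: (q−m)/√(m(1−m)/s) ≈ z_{0.1} = -1.28, so s ≈ 0.21·0.79·(-1.28)²/(0.16−0.21)² = 109.0.
At s = 109.0: P(θ<0.16) ≈ 0.093. Adjusting to match 0.1 gives s ≈ 102.91.
So α = 0.21·102.91 ≈ 21.61, β = 0.79·102.91 ≈ 81.30.

α ≈ 21.61, β ≈ 81.30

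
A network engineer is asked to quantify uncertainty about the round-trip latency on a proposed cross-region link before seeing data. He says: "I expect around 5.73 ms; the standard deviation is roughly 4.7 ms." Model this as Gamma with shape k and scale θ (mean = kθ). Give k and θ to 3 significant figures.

For Gamma(k, scale θ): mean = kθ, variance = kθ², so CV = 1/√k.
CV = SD/mean = 4.7/5.73 = 0.8202, hence k = 1/CV² = 1.49.
Then θ = mean/k = 5.73/1.49 = 3.86.

k ≈ 1.49, θ ≈ 3.86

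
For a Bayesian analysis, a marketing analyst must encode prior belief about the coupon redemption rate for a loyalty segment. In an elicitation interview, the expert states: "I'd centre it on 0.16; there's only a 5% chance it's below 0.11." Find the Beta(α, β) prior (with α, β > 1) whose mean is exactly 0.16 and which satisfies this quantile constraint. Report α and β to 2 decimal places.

α ≈ 20.41, β ≈ 107.16

With mean 0.16 fixed, write α = 0.16s, β = 0.84s where s = α+β.
Need P(θ < 0.11) = 0.05 under Beta(0.16s, 0.84s). Normal approximation: (q−m)/√(m(1−m)/s) ≈ z_{0.05} = -1.64, so s ≈ 0.16·0.84·(-1.64)²/(0.11−0.16)² = 145.5.
At s = 145.5: P(θ<0.11) ≈ 0.039. Adjusting to match 0.05 gives s ≈ 127.58.
So α = 0.16·127.58 ≈ 20.41, β = 0.84·127.58 ≈ 107.16.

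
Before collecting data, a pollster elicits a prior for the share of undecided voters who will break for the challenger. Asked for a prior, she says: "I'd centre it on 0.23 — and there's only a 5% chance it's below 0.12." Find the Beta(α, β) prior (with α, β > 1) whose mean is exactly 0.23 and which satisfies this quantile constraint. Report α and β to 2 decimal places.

With mean 0.23 fixed, write α = 0.23s, β = 0.77s where s = α+β.
Need P(θ < 0.12) = 0.05 under Beta(0.23s, 0.77s). Normal approximation: (q−m)/√(m(1−m)/s) ≈ z_{0.05} = -1.64, so s ≈ 0.23·0.77·(-1.64)²/(0.12−0.23)² = 39.6.
At s = 39.6: P(θ<0.12) ≈ 0.033. Adjusting to match 0.05 gives s ≈ 32.18.
So α = 0.23·32.18 ≈ 7.40, β = 0.77·32.18 ≈ 24.78.

α ≈ 7.40, β ≈ 24.78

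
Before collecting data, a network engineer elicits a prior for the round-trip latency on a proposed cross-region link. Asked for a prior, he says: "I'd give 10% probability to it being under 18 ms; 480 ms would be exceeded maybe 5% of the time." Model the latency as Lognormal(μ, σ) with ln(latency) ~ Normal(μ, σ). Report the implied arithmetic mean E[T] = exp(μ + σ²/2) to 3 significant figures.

If T ~ Lognormal(μ,σ) then ln T ~ Normal(μ,σ), so the p-quantile of ln T is μ + z_p·σ.
ln(18) = 2.89 and ln(480) = 6.174; z_{0.1} = -1.282, z_{0.95} = 1.645.
σ = (6.174 − 2.89)/(1.645 − (-1.282)) = 1.122.
μ = 2.89 − (-1.282)·1.122 = 4.328.
E[T] = exp(μ + σ²/2) = exp(4.328 + 0.6294) = 142 ms.

E[T] ≈ 142 ms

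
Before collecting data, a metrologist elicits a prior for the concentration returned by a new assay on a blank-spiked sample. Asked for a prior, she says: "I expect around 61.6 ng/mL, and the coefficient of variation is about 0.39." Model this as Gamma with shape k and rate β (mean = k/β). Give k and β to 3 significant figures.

k ≈ 6.57, β ≈ 0.107

For Gamma(k, rate β): mean = k/β, variance = k/β², so CV = 1/√k.
CV = 0.39, hence k = 1/CV² = 6.57.
Then β = k/mean = 6.57/61.6 = 0.107.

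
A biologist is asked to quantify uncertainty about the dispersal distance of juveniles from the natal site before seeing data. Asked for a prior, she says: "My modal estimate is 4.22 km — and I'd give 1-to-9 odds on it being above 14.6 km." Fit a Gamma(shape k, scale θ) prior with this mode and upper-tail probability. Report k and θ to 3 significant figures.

Gamma(k,θ) with k>1 has mode (k−1)θ, so θ = 4.22/(k−1).
Need P(X < 14.6) = 0.9 with θ tied to k this way. Start at k = 2, θ = 4.22: P(X<14.6) ≈ 0.860.
Too low — raise k to concentrate. Iterating converges to k ≈ 2.22.
Then θ = 4.22/(2.22−1) ≈ 3.47.

k ≈ 2.22, θ ≈ 3.47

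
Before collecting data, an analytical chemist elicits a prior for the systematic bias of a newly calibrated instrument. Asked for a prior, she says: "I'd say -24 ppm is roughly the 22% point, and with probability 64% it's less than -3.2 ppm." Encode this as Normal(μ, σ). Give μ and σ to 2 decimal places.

μ = -9.79, σ = 18.40

For Normal(μ,σ), the p-quantile is μ + z_p·σ. Here z_{0.22} = -0.7722, z_{0.64} = 0.3585.
So -24 = μ − 0.7722σ and -3.2 = μ + 0.3585σ.
Subtracting: σ = (-3.2 − -24)/(0.3585 − (-0.7722)) = 18.40.
Then μ = -24 − (-0.7722)·18.40 = -9.79.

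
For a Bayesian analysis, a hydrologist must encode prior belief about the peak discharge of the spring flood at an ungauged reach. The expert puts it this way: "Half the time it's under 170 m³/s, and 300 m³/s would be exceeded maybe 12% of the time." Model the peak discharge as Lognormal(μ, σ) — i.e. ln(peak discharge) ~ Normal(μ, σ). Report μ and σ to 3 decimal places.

If T ~ Lognormal(μ,σ) then ln T ~ Normal(μ,σ), so the p-quantile of ln T is μ + z_p·σ.
ln(170) = 5.136 and ln(300) = 5.704; z_{0.5} = 0, z_{0.88} = 1.175.
σ = (5.704 − 5.136)/(1.175 − (0)) = 0.483.
μ = 5.136 − (0)·0.483 = 5.136.

μ ≈ 5.136, σ ≈ 0.483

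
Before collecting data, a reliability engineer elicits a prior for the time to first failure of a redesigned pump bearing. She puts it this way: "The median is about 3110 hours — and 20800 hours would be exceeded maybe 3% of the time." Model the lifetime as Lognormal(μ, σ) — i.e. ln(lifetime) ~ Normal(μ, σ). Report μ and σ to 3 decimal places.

If T ~ Lognormal(μ,σ) then ln T ~ Normal(μ,σ), so the p-quantile of ln T is μ + z_p·σ.
ln(3110) = 8.042 and ln(20800) = 9.943; z_{0.5} = 0, z_{0.97} = 1.881.
σ = (9.943 − 8.042)/(1.881 − (0)) = 1.010.
μ = 8.042 − (0)·1.010 = 8.042.

μ ≈ 8.042, σ ≈ 1.010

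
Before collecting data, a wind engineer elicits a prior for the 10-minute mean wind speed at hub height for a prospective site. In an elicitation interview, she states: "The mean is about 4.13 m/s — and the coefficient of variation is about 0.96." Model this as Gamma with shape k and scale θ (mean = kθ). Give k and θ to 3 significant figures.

k ≈ 1.09, θ ≈ 3.81

For Gamma(k, scale θ): mean = kθ, variance = kθ², so CV = 1/√k.
CV = 0.96, hence k = 1/CV² = 1.09.
Then θ = mean/k = 4.13/1.09 = 3.81.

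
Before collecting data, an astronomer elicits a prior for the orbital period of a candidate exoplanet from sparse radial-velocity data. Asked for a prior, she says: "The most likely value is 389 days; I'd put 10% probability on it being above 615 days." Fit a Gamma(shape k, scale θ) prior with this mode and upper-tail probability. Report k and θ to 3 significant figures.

Gamma(k,θ) with k>1 has mode (k−1)θ, so θ = 389/(k−1).
Need P(X < 615) = 0.9 with θ tied to k this way. Start at k = 2, θ = 389: P(X<615) ≈ 0.469.
Too low — raise k to concentrate. Iterating converges to k ≈ 9.94.
Then θ = 389/(9.94−1) ≈ 43.5.

k ≈ 9.94, θ ≈ 43.5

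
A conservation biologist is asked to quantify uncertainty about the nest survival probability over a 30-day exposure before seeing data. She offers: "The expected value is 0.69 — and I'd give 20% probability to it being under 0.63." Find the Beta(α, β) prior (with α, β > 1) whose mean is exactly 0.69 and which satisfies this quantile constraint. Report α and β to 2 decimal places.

α ≈ 28.14, β ≈ 12.64

With mean 0.69 fixed, write α = 0.69s, β = 0.31s where s = α+β.
Need P(θ < 0.63) = 0.2 under Beta(0.69s, 0.31s). Normal approximation: (q−m)/√(m(1−m)/s) ≈ z_{0.2} = -0.842, so s ≈ 0.69·0.31·(-0.842)²/(0.63−0.69)² = 42.1.
At s = 42.1: P(θ<0.63) ≈ 0.197. Adjusting to match 0.2 gives s ≈ 40.79.
So α = 0.69·40.79 ≈ 28.14, β = 0.31·40.79 ≈ 12.64.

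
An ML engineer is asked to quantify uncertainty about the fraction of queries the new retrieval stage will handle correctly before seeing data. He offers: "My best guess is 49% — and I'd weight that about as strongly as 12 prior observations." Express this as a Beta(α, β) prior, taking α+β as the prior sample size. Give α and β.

α = 5.88, β = 6.12

Under the effective-sample-size interpretation, Beta(α, β) has prior mean α/(α+β) and prior sample size α+β.
So α+β = 12 and α/(α+β) = 0.49, giving α = 0.49·12 = 5.88 and β = 12 − 5.88 = 6.12.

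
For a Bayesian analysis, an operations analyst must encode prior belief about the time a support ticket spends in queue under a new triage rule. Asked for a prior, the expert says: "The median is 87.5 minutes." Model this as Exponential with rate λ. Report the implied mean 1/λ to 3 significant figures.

mean ≈ 126 minutes

Exponential median = ln 2 / λ, so λ = ln 2 / 87.5 = 0.00792.
Mean = 1/λ = 126 minutes.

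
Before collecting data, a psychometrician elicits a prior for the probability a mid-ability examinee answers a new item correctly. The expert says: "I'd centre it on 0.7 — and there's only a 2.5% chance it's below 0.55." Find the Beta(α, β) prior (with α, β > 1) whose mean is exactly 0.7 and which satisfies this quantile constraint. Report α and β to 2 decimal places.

With mean 0.7 fixed, write α = 0.7s, β = 0.3s where s = α+β.
Need P(θ < 0.55) = 0.025 under Beta(0.7s, 0.3s). Normal approximation: (q−m)/√(m(1−m)/s) ≈ z_{0.025} = -1.96, so s ≈ 0.7·0.3·(-1.96)²/(0.55−0.7)² = 35.9.
At s = 35.9: P(θ<0.55) ≈ 0.030. Adjusting to match 0.025 gives s ≈ 39.35.
So α = 0.7·39.35 ≈ 27.54, β = 0.3·39.35 ≈ 11.80.

α ≈ 27.54, β ≈ 11.80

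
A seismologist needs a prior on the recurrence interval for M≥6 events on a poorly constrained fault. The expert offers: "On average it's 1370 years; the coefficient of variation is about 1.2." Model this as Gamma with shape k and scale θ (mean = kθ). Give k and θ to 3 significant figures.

For Gamma(k, scale θ): mean = kθ, variance = kθ², so CV = 1/√k.
CV = 1.2, hence k = 1/CV² = 0.694.
Then θ = mean/k = 1370/0.694 = 1970.

k ≈ 0.694, θ ≈ 1970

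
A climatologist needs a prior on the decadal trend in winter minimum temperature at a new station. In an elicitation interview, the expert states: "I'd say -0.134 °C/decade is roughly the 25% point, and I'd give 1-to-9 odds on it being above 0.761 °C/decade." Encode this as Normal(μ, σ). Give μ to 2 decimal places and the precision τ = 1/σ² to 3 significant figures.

μ = 0.17, τ = 4.78

For Normal(μ,σ), the p-quantile is μ + z_p·σ. Here z_{0.25} = -0.6745, z_{0.9} = 1.282.
So -0.134 = μ − 0.6745σ and 0.761 = μ + 1.282σ.
Subtracting: σ = (0.761 − -0.134)/(1.282 − (-0.6745)) = 0.46.
Then μ = -0.134 − (-0.6745)·0.46 = 0.17.
Precision τ = 1/σ² = 1/0.4576² = 4.78.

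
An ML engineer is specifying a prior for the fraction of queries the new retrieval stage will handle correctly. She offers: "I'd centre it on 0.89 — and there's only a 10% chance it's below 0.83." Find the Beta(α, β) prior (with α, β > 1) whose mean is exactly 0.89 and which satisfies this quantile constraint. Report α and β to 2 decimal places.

With mean 0.89 fixed, write α = 0.89s, β = 0.11s where s = α+β.
Need P(θ < 0.83) = 0.1 under Beta(0.89s, 0.11s). Normal approximation: (q−m)/√(m(1−m)/s) ≈ z_{0.1} = -1.28, so s ≈ 0.89·0.11·(-1.28)²/(0.83−0.89)² = 44.7.
At s = 44.7: P(θ<0.83) ≈ 0.107. Adjusting to match 0.1 gives s ≈ 48.21.
So α = 0.89·48.21 ≈ 42.91, β = 0.11·48.21 ≈ 5.30.

α ≈ 42.91, β ≈ 5.30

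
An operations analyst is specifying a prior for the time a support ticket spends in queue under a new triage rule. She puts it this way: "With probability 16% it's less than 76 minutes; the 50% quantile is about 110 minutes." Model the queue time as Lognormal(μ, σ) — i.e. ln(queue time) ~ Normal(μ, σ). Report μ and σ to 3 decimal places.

μ ≈ 4.700, σ ≈ 0.372

If T ~ Lognormal(μ,σ) then ln T ~ Normal(μ,σ), so the p-quantile of ln T is μ + z_p·σ.
ln(76) = 4.331 and ln(110) = 4.7; z_{0.16} = -0.9945, z_{0.5} = 0.
σ = (4.7 − 4.331)/(0 − (-0.9945)) = 0.372.
μ = 4.331 − (-0.9945)·0.372 = 4.700.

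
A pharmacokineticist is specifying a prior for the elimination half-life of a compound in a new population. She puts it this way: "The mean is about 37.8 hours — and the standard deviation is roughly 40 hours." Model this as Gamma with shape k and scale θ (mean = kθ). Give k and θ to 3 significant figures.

For Gamma(k, scale θ): mean = kθ, variance = kθ², so CV = 1/√k.
CV = SD/mean = 40/37.8 = 1.058, hence k = 1/CV² = 0.893.
Then θ = mean/k = 37.8/0.893 = 42.3.

k ≈ 0.893, θ ≈ 42.3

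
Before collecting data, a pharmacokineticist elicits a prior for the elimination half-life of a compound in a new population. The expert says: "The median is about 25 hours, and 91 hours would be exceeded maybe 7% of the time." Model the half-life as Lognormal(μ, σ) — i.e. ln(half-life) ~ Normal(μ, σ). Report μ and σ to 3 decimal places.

If T ~ Lognormal(μ,σ) then ln T ~ Normal(μ,σ), so the p-quantile of ln T is μ + z_p·σ.
ln(25) = 3.219 and ln(91) = 4.511; z_{0.5} = 0, z_{0.93} = 1.476.
σ = (4.511 − 3.219)/(1.476 − (0)) = 0.875.
μ = 3.219 − (0)·0.875 = 3.219.

μ ≈ 3.219, σ ≈ 0.875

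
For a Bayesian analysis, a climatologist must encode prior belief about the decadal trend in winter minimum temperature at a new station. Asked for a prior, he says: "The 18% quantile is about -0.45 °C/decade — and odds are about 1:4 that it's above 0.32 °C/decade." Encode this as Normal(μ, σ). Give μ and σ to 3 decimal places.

μ = -0.049, σ = 0.438

For Normal(μ,σ), the p-quantile is μ + z_p·σ. Here z_{0.18} = -0.9154, z_{0.8} = 0.8416.
So -0.45 = μ − 0.9154σ and 0.32 = μ + 0.8416σ.
Subtracting: σ = (0.32 − -0.45)/(0.8416 − (-0.9154)) = 0.438.
Then μ = -0.45 − (-0.9154)·0.438 = -0.049.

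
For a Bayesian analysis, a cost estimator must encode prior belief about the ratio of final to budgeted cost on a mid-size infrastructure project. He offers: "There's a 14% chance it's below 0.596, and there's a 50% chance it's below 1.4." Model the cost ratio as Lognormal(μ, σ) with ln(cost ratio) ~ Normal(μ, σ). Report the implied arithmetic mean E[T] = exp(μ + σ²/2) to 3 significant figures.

If T ~ Lognormal(μ,σ) then ln T ~ Normal(μ,σ), so the p-quantile of ln T is μ + z_p·σ.
ln(0.596) = -0.5175 and ln(1.4) = 0.3365; z_{0.14} = -1.08, z_{0.5} = 0.
σ = (0.3365 − -0.5175)/(0 − (-1.08)) = 0.790.
μ = -0.5175 − (-1.08)·0.790 = 0.336.
E[T] = exp(μ + σ²/2) = exp(0.336 + 0.3124) = 1.91.

E[T] ≈ 1.91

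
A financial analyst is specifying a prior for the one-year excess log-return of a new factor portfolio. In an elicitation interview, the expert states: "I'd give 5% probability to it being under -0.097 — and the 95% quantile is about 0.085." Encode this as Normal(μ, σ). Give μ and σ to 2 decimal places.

For Normal(μ,σ), the p-quantile is μ + z_p·σ. Here z_{0.05} = -1.645, z_{0.95} = 1.645.
So -0.097 = μ − 1.645σ and 0.085 = μ + 1.645σ.
Subtracting: σ = (0.085 − -0.097)/(1.645 − (-1.645)) = 0.06.
Then μ = -0.097 − (-1.645)·0.06 = -0.01.

μ = -0.01, σ = 0.06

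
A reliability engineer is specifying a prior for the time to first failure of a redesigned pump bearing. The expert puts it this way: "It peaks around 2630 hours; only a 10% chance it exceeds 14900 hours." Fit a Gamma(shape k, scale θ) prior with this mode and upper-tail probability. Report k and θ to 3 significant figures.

Gamma(k,θ) with k>1 has mode (k−1)θ, so θ = 2630/(k−1).
Need P(X < 14900) = 0.9 with θ tied to k this way. Start at k = 2, θ = 2630: P(X<14900) ≈ 0.977.
Too high — lower k to spread out. Iterating converges to k ≈ 1.57.
Then θ = 2630/(1.57−1) ≈ 4600.

k ≈ 1.57, θ ≈ 4600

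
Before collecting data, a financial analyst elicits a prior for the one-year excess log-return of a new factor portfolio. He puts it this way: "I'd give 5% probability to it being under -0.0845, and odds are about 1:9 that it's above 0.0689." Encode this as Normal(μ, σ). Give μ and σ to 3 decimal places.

For Normal(μ,σ), the p-quantile is μ + z_p·σ. Here z_{0.05} = -1.645, z_{0.9} = 1.282.
So -0.0845 = μ − 1.645σ and 0.0689 = μ + 1.282σ.
Subtracting: σ = (0.0689 − -0.0845)/(1.282 − (-1.645)) = 0.052.
Then μ = -0.0845 − (-1.645)·0.052 = 0.002.

μ = 0.002, σ = 0.052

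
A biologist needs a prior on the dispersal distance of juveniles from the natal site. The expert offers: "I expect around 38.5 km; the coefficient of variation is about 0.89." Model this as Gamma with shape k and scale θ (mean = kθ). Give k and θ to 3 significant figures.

For Gamma(k, scale θ): mean = kθ, variance = kθ², so CV = 1/√k.
CV = 0.89, hence k = 1/CV² = 1.26.
Then θ = mean/k = 38.5/1.26 = 30.5.

k ≈ 1.26, θ ≈ 30.5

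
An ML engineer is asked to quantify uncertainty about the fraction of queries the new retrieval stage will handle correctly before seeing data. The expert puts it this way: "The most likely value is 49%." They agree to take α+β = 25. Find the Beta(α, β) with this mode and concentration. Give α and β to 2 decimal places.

For α,β > 1 the Beta mode is (α−1)/(α+β−2). With α+β = 25, the mode is (α−1)/23.
Set (α−1)/23 = 0.49 → α = 1 + 0.49·23 = 12.27.
β = 25 − α = 12.73.

α = 12.27, β = 12.73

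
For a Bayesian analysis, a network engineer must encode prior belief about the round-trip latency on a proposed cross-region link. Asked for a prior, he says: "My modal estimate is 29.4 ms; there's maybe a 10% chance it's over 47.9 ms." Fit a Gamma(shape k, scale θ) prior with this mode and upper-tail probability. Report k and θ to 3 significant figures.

k ≈ 8.9, θ ≈ 3.72

Gamma(k,θ) with k>1 has mode (k−1)θ, so θ = 29.4/(k−1).
Need P(X < 47.9) = 0.9 with θ tied to k this way. Start at k = 2, θ = 29.4: P(X<47.9) ≈ 0.484.
Too low — raise k to concentrate. Iterating converges to k ≈ 8.9.
Then θ = 29.4/(8.9−1) ≈ 3.72.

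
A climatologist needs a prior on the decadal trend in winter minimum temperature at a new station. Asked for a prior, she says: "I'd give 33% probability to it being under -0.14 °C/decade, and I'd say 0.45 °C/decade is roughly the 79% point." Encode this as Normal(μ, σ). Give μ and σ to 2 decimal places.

μ = 0.07, σ = 0.47

For Normal(μ,σ), the p-quantile is μ + z_p·σ. Here z_{0.33} = -0.4399, z_{0.79} = 0.8064.
So -0.14 = μ − 0.4399σ and 0.45 = μ + 0.8064σ.
Subtracting: σ = (0.45 − -0.14)/(0.8064 − (-0.4399)) = 0.47.
Then μ = -0.14 − (-0.4399)·0.47 = 0.07.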